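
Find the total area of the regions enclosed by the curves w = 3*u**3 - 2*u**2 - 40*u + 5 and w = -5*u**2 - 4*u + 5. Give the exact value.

937/4

Set the curves equal: 3*u**3 - 2*u**2 - 40*u + 5 = -5*u**2 - 4*u + 5, so 3*u**3 + 3*u**2 - 36*u = 0, which factors as 3*u*(u - 3)*(u + 4) = 0. The curves meet at u = -4, 0, 3.
On [-4, 0], w = 3*u**3 - 2*u**2 - 40*u + 5 is on top; that piece has area ∫[-4,0] (3*u**3 + 3*u**2 - 36*u) du = 160.
On [0, 3], w = -5*u**2 - 4*u + 5 is on top; that piece has area ∫[0,3] (-(3*u**3 + 3*u**2 - 36*u)) du = 297/4.
Total enclosed area = 160 + 297/4 = 937/4.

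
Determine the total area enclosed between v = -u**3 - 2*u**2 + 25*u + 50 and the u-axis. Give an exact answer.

2459/6

The curve meets the u-axis where -u**3 - 2*u**2 + 25*u + 50 = 0, i.e. -(u - 5)*(u + 2)*(u + 5) = 0, at u = -5, -2, 5.
On [-5, -2] the curve lies below the axis; ∫[-5,-2] (-u**3 - 2*u**2 + 25*u + 50) du = -153/4, giving area 153/4.
On [-2, 5] the curve lies above the axis; ∫[-2,5] (-u**3 - 2*u**2 + 25*u + 50) du = 4459/12, giving area 4459/12.
Total area = 153/4 + 4459/12 = 2459/6.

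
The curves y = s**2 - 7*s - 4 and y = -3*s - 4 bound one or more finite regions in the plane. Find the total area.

32/3

Set the curves equal: s**2 - 7*s - 4 = -3*s - 4, so s**2 - 4*s = 0, which factors as s*(s - 4) = 0. The curves meet at s = 0, 4.
On [0, 4], y = -3*s - 4 is on top; that piece has area ∫[0,4] (-(s**2 - 4*s)) ds = 32/3.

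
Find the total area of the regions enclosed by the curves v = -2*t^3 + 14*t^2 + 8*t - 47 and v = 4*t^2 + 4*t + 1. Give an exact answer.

443/3

Set the curves equal: -2*t^3 + 14*t^2 + 8*t - 47 = 4*t^2 + 4*t + 1, so -2*t^3 + 10*t^2 + 4*t - 48 = 0, which factors as -2*(t - 4)*(t - 3)*(t + 2) = 0. The curves meet at t = -2, 3, 4.
On [-2, 3], v = 4*t^2 + 4*t + 1 is on top; that piece has area ∫[-2,3] (-(-2*t^3 + 10*t^2 + 4*t - 48)) dt = 875/6.
On [3, 4], v = -2*t^3 + 14*t^2 + 8*t - 47 is on top; that piece has area ∫[3,4] (-2*t^3 + 10*t^2 + 4*t - 48) dt = 11/6.
Total enclosed area = 875/6 + 11/6 = 443/3.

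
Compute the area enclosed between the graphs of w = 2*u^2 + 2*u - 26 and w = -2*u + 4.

512/3

Set the curves equal: 2*u^2 + 2*u - 26 = -2*u + 4, so 2*u^2 + 4*u - 30 = 0, which factors as 2*(u - 3)*(u + 5) = 0. The curves meet at u = -5, 3.
On [-5, 3], w = -2*u + 4 is on top; that piece has area ∫[-5,3] (-(2*u^2 + 4*u - 30)) du = 512/3.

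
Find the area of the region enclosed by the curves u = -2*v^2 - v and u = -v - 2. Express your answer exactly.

8/3

Both boundary curves give u as a function of v, so integrate with respect to v. Setting them equal: -2*v^2 + 2 = 0, i.e. -2*(v - 1)*(v + 1) = 0, so they meet at v = -1, 1.
For v in [-1, 1], u = -2*v^2 - v is on the right; area = ∫[-1,1] (-2*v^2 + 2) dv = 8/3.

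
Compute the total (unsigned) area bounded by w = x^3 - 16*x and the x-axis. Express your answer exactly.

128

The curve meets the x-axis where x^3 - 16*x = 0, i.e. x*(x - 4)*(x + 4) = 0, at x = -4, 0, 4.
On [-4, 0] the curve lies above the axis; ∫[-4,0] (x^3 - 16*x) dx = 64, giving area 64.
On [0, 4] the curve lies below the axis; ∫[0,4] (x^3 - 16*x) dx = -64, giving area 64.
Total area = 64 + 64 = 128.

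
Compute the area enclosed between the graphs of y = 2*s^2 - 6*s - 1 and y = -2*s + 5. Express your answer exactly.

64/3

Set the curves equal: 2*s^2 - 6*s - 1 = -2*s + 5, so 2*s^2 - 4*s - 6 = 0, which factors as 2*(s - 3)*(s + 1) = 0. The curves meet at s = -1, 3.
On [-1, 3], y = -2*s + 5 is on top; that piece has area ∫[-1,3] (-(2*s^2 - 4*s - 6)) ds = 64/3.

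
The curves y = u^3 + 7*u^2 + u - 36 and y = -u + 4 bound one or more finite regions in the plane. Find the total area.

1741/12

Set the curves equal: u^3 + 7*u^2 + u - 36 = -u + 4, so u^3 + 7*u^2 + 2*u - 40 = 0, which factors as (u - 2)*(u + 4)*(u + 5) = 0. The curves meet at u = -5, -4, 2.
On [-5, -4], y = u^3 + 7*u^2 + u - 36 is on top; that piece has area ∫[-5,-4] (u^3 + 7*u^2 + 2*u - 40) du = 13/12.
On [-4, 2], y = -u + 4 is on top; that piece has area ∫[-4,2] (-(u^3 + 7*u^2 + 2*u - 40)) du = 144.
Total enclosed area = 13/12 + 144 = 1741/12.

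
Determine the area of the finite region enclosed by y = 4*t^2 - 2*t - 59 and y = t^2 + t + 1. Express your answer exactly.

729/2

Set the curves equal: 4*t^2 - 2*t - 59 = t^2 + t + 1, so 3*t^2 - 3*t - 60 = 0, which factors as 3*(t - 5)*(t + 4) = 0. The curves meet at t = -4, 5.
On [-4, 5], y = t^2 + t + 1 is on top; that piece has area ∫[-4,5] (-(3*t^2 - 3*t - 60)) dt = 729/2.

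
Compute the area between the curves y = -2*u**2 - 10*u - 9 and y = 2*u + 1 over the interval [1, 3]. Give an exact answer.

256/3

On [1, 3], (-2*u**2 - 10*u - 9) - (2*u + 1) = -2*u**2 - 12*u - 10 is ≤ 0 throughout, so the area is a single integral of |-2*u**2 - 12*u - 10|.
∫[1,3] (-2*u**2 - 12*u - 10) du = -256/3; the area of that piece is 256/3.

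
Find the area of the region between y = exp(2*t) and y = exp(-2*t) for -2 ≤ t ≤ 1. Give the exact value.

The difference (exp(2*t)) - (exp(-2*t)) = exp(2*t) - exp(-2*t) changes sign at t = 0 inside [-2, 1], so split the integral there.
∫[-2,0] (exp(2*t) - exp(-2*t)) dt = -exp(4)/2 - exp(-4)/2 + 1; the area of that piece is -1 + exp(-4)/2 + exp(4)/2.
∫[0,1] (exp(2*t) - exp(-2*t)) dt = -1 + exp(-2)/2 + exp(2)/2.
Total area = (-1 + exp(-4)/2 + exp(4)/2) + (-1 + exp(-2)/2 + exp(2)/2) = -2 + exp(-4)/2 + exp(-2)/2 + exp(2)/2 + exp(4)/2.

-2 + exp(-4)/2 + exp(-2)/2 + exp(2)/2 + exp(4)/2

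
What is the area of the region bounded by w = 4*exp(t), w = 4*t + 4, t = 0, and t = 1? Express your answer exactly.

On [0, 1], (4*exp(t)) - (4*t + 4) = -4*t + 4*exp(t) - 4 is ≥ 0 throughout, so the area is a single integral of |-4*t + 4*exp(t) - 4|.
∫[0,1] (-4*t + 4*exp(t) - 4) dt = -10 + 4*exp(1).

-10 + 4*exp(1)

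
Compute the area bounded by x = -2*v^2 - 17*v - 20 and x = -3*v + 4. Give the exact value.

Both boundary curves give x as a function of v, so integrate with respect to v. Setting them equal: -2*v^2 - 14*v - 24 = 0, i.e. -2*(v + 3)*(v + 4) = 0, so they meet at v = -4, -3.
For v in [-4, -3], x = -2*v^2 - 17*v - 20 is on the right; area = ∫[-4,-3] (-2*v^2 - 14*v - 24) dv = 1/3.

1/3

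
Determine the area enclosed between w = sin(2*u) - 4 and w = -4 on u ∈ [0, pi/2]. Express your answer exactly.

1

On [0, pi/2], (sin(2*u) - 4) - (-4) = sin(2*u) is ≥ 0 throughout, so the area is a single integral of |sin(2*u)|.
∫[0,pi/2] (sin(2*u)) du = 1.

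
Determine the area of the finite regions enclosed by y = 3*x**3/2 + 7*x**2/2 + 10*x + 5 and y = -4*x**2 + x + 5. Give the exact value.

Set the curves equal: 3*x**3/2 + 7*x**2/2 + 10*x + 5 = -4*x**2 + x + 5, so 3*x**3/2 + 15*x**2/2 + 9*x = 0, which factors as 3*x*(x + 2)*(x + 3)/2 = 0. The curves meet at x = -3, -2, 0.
On [-3, -2], y = 3*x**3/2 + 7*x**2/2 + 10*x + 5 is on top; that piece has area ∫[-3,-2] (3*x**3/2 + 15*x**2/2 + 9*x) dx = 5/8.
On [-2, 0], y = -4*x**2 + x + 5 is on top; that piece has area ∫[-2,0] (-(3*x**3/2 + 15*x**2/2 + 9*x)) dx = 4.
Total enclosed area = 5/8 + 4 = 37/8.

37/8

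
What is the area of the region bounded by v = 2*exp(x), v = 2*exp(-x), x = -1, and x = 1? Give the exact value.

The difference (2*exp(x)) - (2*exp(-x)) = 2*exp(x) - 2*exp(-x) changes sign at x = 0 inside [-1, 1], so split the integral there.
∫[-1,0] (2*exp(x) - 2*exp(-x)) dx = -2*exp(1) - 2*exp(-1) + 4; the area of that piece is -4 + 2*exp(-1) + 2*exp(1).
∫[0,1] (2*exp(x) - 2*exp(-x)) dx = -4 + 2*exp(-1) + 2*exp(1).
Total area = (-4 + 2*exp(-1) + 2*exp(1)) + (-4 + 2*exp(-1) + 2*exp(1)) = -8 + 4*exp(-1) + 4*exp(1).

-8 + 4*exp(-1) + 4*exp(1)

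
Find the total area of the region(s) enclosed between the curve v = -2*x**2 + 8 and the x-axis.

The curve meets the x-axis where -2*x**2 + 8 = 0, i.e. -2*(x - 2)*(x + 2) = 0, at x = -2, 2.
On [-2, 2] the curve lies above the axis; ∫[-2,2] (-2*x**2 + 8) dx = 64/3, giving area 64/3.

64/3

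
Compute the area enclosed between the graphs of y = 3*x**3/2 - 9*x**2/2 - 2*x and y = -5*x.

Set the curves equal: 3*x**3/2 - 9*x**2/2 - 2*x = -5*x, so 3*x**3/2 - 9*x**2/2 + 3*x = 0, which factors as 3*x*(x - 2)*(x - 1)/2 = 0. The curves meet at x = 0, 1, 2.
On [0, 1], y = 3*x**3/2 - 9*x**2/2 - 2*x is on top; that piece has area ∫[0,1] (3*x**3/2 - 9*x**2/2 + 3*x) dx = 3/8.
On [1, 2], y = -5*x is on top; that piece has area ∫[1,2] (-(3*x**3/2 - 9*x**2/2 + 3*x)) dx = 3/8.
Total enclosed area = 3/8 + 3/8 = 3/4.

3/4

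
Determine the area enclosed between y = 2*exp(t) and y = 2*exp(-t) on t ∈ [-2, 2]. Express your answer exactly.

-8 + 4*exp(-2) + 4*exp(2)

The difference (2*exp(t)) - (2*exp(-t)) = 2*exp(t) - 2*exp(-t) changes sign at t = 0 inside [-2, 2], so split the integral there.
∫[-2,0] (2*exp(t) - 2*exp(-t)) dt = -2*exp(2) - 2*exp(-2) + 4; the area of that piece is -4 + 2*exp(-2) + 2*exp(2).
∫[0,2] (2*exp(t) - 2*exp(-t)) dt = -4 + 2*exp(-2) + 2*exp(2).
Total area = (-4 + 2*exp(-2) + 2*exp(2)) + (-4 + 2*exp(-2) + 2*exp(2)) = -8 + 4*exp(-2) + 4*exp(2).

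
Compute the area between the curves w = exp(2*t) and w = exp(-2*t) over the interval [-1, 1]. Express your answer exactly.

The difference (exp(2*t)) - (exp(-2*t)) = exp(2*t) - exp(-2*t) changes sign at t = 0 inside [-1, 1], so split the integral there.
∫[-1,0] (exp(2*t) - exp(-2*t)) dt = -exp(2)/2 - exp(-2)/2 + 1; the area of that piece is -1 + exp(-2)/2 + exp(2)/2.
∫[0,1] (exp(2*t) - exp(-2*t)) dt = -1 + exp(-2)/2 + exp(2)/2.
Total area = (-1 + exp(-2)/2 + exp(2)/2) + (-1 + exp(-2)/2 + exp(2)/2) = -2 + exp(-2) + exp(2).

-2 + exp(-2) + exp(2)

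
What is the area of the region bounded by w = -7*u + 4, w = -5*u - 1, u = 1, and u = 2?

On [1, 2], (-7*u + 4) - (-5*u - 1) = -2*u + 5 is ≥ 0 throughout, so the area is a single integral of |-2*u + 5|.
∫[1,2] (-2*u + 5) du = 2.

2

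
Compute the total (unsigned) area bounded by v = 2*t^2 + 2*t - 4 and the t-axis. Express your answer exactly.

9

The curve meets the t-axis where 2*t^2 + 2*t - 4 = 0, i.e. 2*(t - 1)*(t + 2) = 0, at t = -2, 1.
On [-2, 1] the curve lies below the axis; ∫[-2,1] (2*t^2 + 2*t - 4) dt = -9, giving area 9.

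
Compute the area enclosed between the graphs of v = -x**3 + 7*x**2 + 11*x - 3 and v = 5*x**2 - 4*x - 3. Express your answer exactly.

Set the curves equal: -x**3 + 7*x**2 + 11*x - 3 = 5*x**2 - 4*x - 3, so -x**3 + 2*x**2 + 15*x = 0, which factors as -x*(x - 5)*(x + 3) = 0. The curves meet at x = -3, 0, 5.
On [-3, 0], v = 5*x**2 - 4*x - 3 is on top; that piece has area ∫[-3,0] (-(-x**3 + 2*x**2 + 15*x)) dx = 117/4.
On [0, 5], v = -x**3 + 7*x**2 + 11*x - 3 is on top; that piece has area ∫[0,5] (-x**3 + 2*x**2 + 15*x) dx = 1375/12.
Total enclosed area = 117/4 + 1375/12 = 863/6.

863/6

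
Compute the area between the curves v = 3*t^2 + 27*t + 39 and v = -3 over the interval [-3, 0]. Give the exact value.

The difference (3*t^2 + 27*t + 39) - (-3) = 3*t^2 + 27*t + 42 changes sign at t = -2 inside [-3, 0], so split the integral there.
∫[-3,-2] (3*t^2 + 27*t + 42) dt = -13/2; the area of that piece is 13/2.
∫[-2,0] (3*t^2 + 27*t + 42) dt = 38.
Total area = 13/2 + 38 = 89/2.

89/2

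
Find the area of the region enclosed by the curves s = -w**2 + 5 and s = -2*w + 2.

Both boundary curves give s as a function of w, so integrate with respect to w. Setting them equal: -w**2 + 2*w + 3 = 0, i.e. -(w - 3)*(w + 1) = 0, so they meet at w = -1, 3.
For w in [-1, 3], s = -w**2 + 5 is on the right; area = ∫[-1,3] (-w**2 + 2*w + 3) dw = 32/3.

32/3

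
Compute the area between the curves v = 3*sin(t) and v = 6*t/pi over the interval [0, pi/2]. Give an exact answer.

3 - 3*pi/4

On [0, pi/2], (3*sin(t)) - (6*t/pi) = -6*t/pi + 3*sin(t) is ≥ 0 throughout, so the area is a single integral of |-6*t/pi + 3*sin(t)|.
∫[0,pi/2] (-6*t/pi + 3*sin(t)) dt = 3 - 3*pi/4.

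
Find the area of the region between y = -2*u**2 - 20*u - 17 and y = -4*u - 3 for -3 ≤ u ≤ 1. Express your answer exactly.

The difference (-2*u**2 - 20*u - 17) - (-4*u - 3) = -2*u**2 - 16*u - 14 changes sign at u = -1 inside [-3, 1], so split the integral there.
∫[-3,-1] (-2*u**2 - 16*u - 14) du = 56/3.
∫[-1,1] (-2*u**2 - 16*u - 14) du = -88/3; the area of that piece is 88/3.
Total area = 56/3 + 88/3 = 48.

48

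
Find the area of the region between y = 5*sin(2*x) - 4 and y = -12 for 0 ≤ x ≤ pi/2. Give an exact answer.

On [0, pi/2], (5*sin(2*x) - 4) - (-12) = 5*sin(2*x) + 8 is ≥ 0 throughout, so the area is a single integral of |5*sin(2*x) + 8|.
∫[0,pi/2] (5*sin(2*x) + 8) dx = 5 + 4*pi.

5 + 4*pi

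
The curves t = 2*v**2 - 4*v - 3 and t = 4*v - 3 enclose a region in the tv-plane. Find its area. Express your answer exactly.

Both boundary curves give t as a function of v, so integrate with respect to v. Setting them equal: 2*v**2 - 8*v = 0, i.e. 2*v*(v - 4) = 0, so they meet at v = 0, 4.
For v in [0, 4], t = 2*v**2 - 4*v - 3 is on the left; area = ∫[0,4] (-(2*v**2 - 8*v)) dv = 64/3.

64/3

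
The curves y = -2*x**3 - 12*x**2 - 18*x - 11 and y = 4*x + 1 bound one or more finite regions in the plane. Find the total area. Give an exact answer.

Set the curves equal: -2*x**3 - 12*x**2 - 18*x - 11 = 4*x + 1, so -2*x**3 - 12*x**2 - 22*x - 12 = 0, which factors as -2*(x + 1)*(x + 2)*(x + 3) = 0. The curves meet at x = -3, -2, -1.
On [-3, -2], y = 4*x + 1 is on top; that piece has area ∫[-3,-2] (-(-2*x**3 - 12*x**2 - 22*x - 12)) dx = 1/2.
On [-2, -1], y = -2*x**3 - 12*x**2 - 18*x - 11 is on top; that piece has area ∫[-2,-1] (-2*x**3 - 12*x**2 - 22*x - 12) dx = 1/2.
Total enclosed area = 1/2 + 1/2 = 1.

1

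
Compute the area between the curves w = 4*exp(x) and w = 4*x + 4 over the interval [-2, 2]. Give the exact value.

On [-2, 2], (4*exp(x)) - (4*x + 4) = -4*x + 4*exp(x) - 4 is ≥ 0 throughout, so the area is a single integral of |-4*x + 4*exp(x) - 4|.
∫[-2,2] (-4*x + 4*exp(x) - 4) dx = -16 - 4*exp(-2) + 4*exp(2).

-16 - 4*exp(-2) + 4*exp(2)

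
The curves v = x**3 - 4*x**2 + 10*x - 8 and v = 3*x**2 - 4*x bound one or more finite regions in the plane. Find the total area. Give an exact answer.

37/12

Set the curves equal: x**3 - 4*x**2 + 10*x - 8 = 3*x**2 - 4*x, so x**3 - 7*x**2 + 14*x - 8 = 0, which factors as (x - 4)*(x - 2)*(x - 1) = 0. The curves meet at x = 1, 2, 4.
On [1, 2], v = x**3 - 4*x**2 + 10*x - 8 is on top; that piece has area ∫[1,2] (x**3 - 7*x**2 + 14*x - 8) dx = 5/12.
On [2, 4], v = 3*x**2 - 4*x is on top; that piece has area ∫[2,4] (-(x**3 - 7*x**2 + 14*x - 8)) dx = 8/3.
Total enclosed area = 5/12 + 8/3 = 37/12.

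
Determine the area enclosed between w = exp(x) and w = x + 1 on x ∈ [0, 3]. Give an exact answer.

On [0, 3], (exp(x)) - (x + 1) = -x + exp(x) - 1 is ≥ 0 throughout, so the area is a single integral of |-x + exp(x) - 1|.
∫[0,3] (-x + exp(x) - 1) dx = -17/2 + exp(3).

-17/2 + exp(3)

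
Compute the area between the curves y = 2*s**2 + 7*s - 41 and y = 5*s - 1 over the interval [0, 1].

On [0, 1], (2*s**2 + 7*s - 41) - (5*s - 1) = 2*s**2 + 2*s - 40 is ≤ 0 throughout, so the area is a single integral of |2*s**2 + 2*s - 40|.
∫[0,1] (2*s**2 + 2*s - 40) ds = -115/3; the area of that piece is 115/3.

115/3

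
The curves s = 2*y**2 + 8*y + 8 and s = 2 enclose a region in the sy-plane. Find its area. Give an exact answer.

Both boundary curves give s as a function of y, so integrate with respect to y. Setting them equal: 2*y**2 + 8*y + 6 = 0, i.e. 2*(y + 1)*(y + 3) = 0, so they meet at y = -3, -1.
For y in [-3, -1], s = 2*y**2 + 8*y + 8 is on the left; area = ∫[-3,-1] (-(2*y**2 + 8*y + 6)) dy = 8/3.

8/3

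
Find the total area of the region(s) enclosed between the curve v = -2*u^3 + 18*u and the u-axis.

81

The curve meets the u-axis where -2*u^3 + 18*u = 0, i.e. -2*u*(u - 3)*(u + 3) = 0, at u = -3, 0, 3.
On [-3, 0] the curve lies below the axis; ∫[-3,0] (-2*u^3 + 18*u) du = -81/2, giving area 81/2.
On [0, 3] the curve lies above the axis; ∫[0,3] (-2*u^3 + 18*u) du = 81/2, giving area 81/2.
Total area = 81/2 + 81/2 = 81.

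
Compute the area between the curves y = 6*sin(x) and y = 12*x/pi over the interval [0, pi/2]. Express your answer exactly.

6 - 3*pi/2

On [0, pi/2], (6*sin(x)) - (12*x/pi) = -12*x/pi + 6*sin(x) is ≥ 0 throughout, so the area is a single integral of |-12*x/pi + 6*sin(x)|.
∫[0,pi/2] (-12*x/pi + 6*sin(x)) dx = 6 - 3*pi/2.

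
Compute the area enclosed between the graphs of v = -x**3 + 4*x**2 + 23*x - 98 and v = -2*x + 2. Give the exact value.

Set the curves equal: -x**3 + 4*x**2 + 23*x - 98 = -2*x + 2, so -x**3 + 4*x**2 + 25*x - 100 = 0, which factors as -(x - 5)*(x - 4)*(x + 5) = 0. The curves meet at x = -5, 4, 5.
On [-5, 4], v = -2*x + 2 is on top; that piece has area ∫[-5,4] (-(-x**3 + 4*x**2 + 25*x - 100)) dx = 2673/4.
On [4, 5], v = -x**3 + 4*x**2 + 23*x - 98 is on top; that piece has area ∫[4,5] (-x**3 + 4*x**2 + 25*x - 100) dx = 19/12.
Total enclosed area = 2673/4 + 19/12 = 4019/6.

4019/6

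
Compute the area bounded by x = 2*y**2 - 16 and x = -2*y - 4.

125/3

Both boundary curves give x as a function of y, so integrate with respect to y. Setting them equal: 2*y**2 + 2*y - 12 = 0, i.e. 2*(y - 2)*(y + 3) = 0, so they meet at y = -3, 2.
For y in [-3, 2], x = 2*y**2 - 16 is on the left; area = ∫[-3,2] (-(2*y**2 + 2*y - 12)) dy = 125/3.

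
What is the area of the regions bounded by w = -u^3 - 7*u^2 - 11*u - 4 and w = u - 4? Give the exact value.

71/6

Set the curves equal: -u^3 - 7*u^2 - 11*u - 4 = u - 4, so -u^3 - 7*u^2 - 12*u = 0, which factors as -u*(u + 3)*(u + 4) = 0. The curves meet at u = -4, -3, 0.
On [-4, -3], w = u - 4 is on top; that piece has area ∫[-4,-3] (-(-u^3 - 7*u^2 - 12*u)) du = 7/12.
On [-3, 0], w = -u^3 - 7*u^2 - 11*u - 4 is on top; that piece has area ∫[-3,0] (-u^3 - 7*u^2 - 12*u) du = 45/4.
Total enclosed area = 7/12 + 45/4 = 71/6.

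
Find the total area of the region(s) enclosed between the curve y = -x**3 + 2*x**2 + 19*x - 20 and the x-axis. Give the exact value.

The curve meets the x-axis where -x**3 + 2*x**2 + 19*x - 20 = 0, i.e. -(x - 5)*(x - 1)*(x + 4) = 0, at x = -4, 1, 5.
On [-4, 1] the curve lies below the axis; ∫[-4,1] (-x**3 + 2*x**2 + 19*x - 20) dx = -1625/12, giving area 1625/12.
On [1, 5] the curve lies above the axis; ∫[1,5] (-x**3 + 2*x**2 + 19*x - 20) dx = 224/3, giving area 224/3.
Total area = 1625/12 + 224/3 = 2521/12.

2521/12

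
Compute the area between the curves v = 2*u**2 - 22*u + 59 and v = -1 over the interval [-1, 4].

On [-1, 4], (2*u**2 - 22*u + 59) - (-1) = 2*u**2 - 22*u + 60 is ≥ 0 throughout, so the area is a single integral of |2*u**2 - 22*u + 60|.
∫[-1,4] (2*u**2 - 22*u + 60) du = 535/3.

535/3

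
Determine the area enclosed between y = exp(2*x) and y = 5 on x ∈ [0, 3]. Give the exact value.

-39/2 + 5*log(5) + exp(6)/2

The difference (exp(2*x)) - (5) = exp(2*x) - 5 changes sign at x = log(5)/2 inside [0, 3], so split the integral there.
∫[0,log(5)/2] (exp(2*x) - 5) dx = 2 - 5*log(5)/2; the area of that piece is -2 + 5*log(5)/2.
∫[log(5)/2,3] (exp(2*x) - 5) dx = -35/2 + 5*log(5)/2 + exp(6)/2.
Total area = (-2 + 5*log(5)/2) + (-35/2 + 5*log(5)/2 + exp(6)/2) = -39/2 + 5*log(5) + exp(6)/2.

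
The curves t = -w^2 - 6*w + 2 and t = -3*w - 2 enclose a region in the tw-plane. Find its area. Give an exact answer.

Both boundary curves give t as a function of w, so integrate with respect to w. Setting them equal: -w^2 - 3*w + 4 = 0, i.e. -(w - 1)*(w + 4) = 0, so they meet at w = -4, 1.
For w in [-4, 1], t = -w^2 - 6*w + 2 is on the right; area = ∫[-4,1] (-w^2 - 3*w + 4) dw = 125/6.

125/6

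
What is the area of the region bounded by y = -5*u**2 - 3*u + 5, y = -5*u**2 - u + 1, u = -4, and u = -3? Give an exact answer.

11

On [-4, -3], (-5*u**2 - 3*u + 5) - (-5*u**2 - u + 1) = -2*u + 4 is ≥ 0 throughout, so the area is a single integral of |-2*u + 4|.
∫[-4,-3] (-2*u + 4) du = 11.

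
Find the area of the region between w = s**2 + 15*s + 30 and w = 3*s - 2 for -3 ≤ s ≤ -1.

74/3

On [-3, -1], (s**2 + 15*s + 30) - (3*s - 2) = s**2 + 12*s + 32 is ≥ 0 throughout, so the area is a single integral of |s**2 + 12*s + 32|.
∫[-3,-1] (s**2 + 12*s + 32) ds = 74/3.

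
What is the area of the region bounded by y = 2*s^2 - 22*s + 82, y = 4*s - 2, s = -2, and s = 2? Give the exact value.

1040/3

On [-2, 2], (2*s^2 - 22*s + 82) - (4*s - 2) = 2*s^2 - 26*s + 84 is ≥ 0 throughout, so the area is a single integral of |2*s^2 - 26*s + 84|.
∫[-2,2] (2*s^2 - 26*s + 84) ds = 1040/3.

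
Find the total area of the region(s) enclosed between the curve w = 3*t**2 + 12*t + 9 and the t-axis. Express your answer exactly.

The curve meets the t-axis where 3*t**2 + 12*t + 9 = 0, i.e. 3*(t + 1)*(t + 3) = 0, at t = -3, -1.
On [-3, -1] the curve lies below the axis; ∫[-3,-1] (3*t**2 + 12*t + 9) dt = -4, giving area 4.

4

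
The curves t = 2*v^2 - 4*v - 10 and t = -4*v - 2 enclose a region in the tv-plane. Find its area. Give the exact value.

Both boundary curves give t as a function of v, so integrate with respect to v. Setting them equal: 2*v^2 - 8 = 0, i.e. 2*(v - 2)*(v + 2) = 0, so they meet at v = -2, 2.
For v in [-2, 2], t = 2*v^2 - 4*v - 10 is on the left; area = ∫[-2,2] (-(2*v^2 - 8)) dv = 64/3.

64/3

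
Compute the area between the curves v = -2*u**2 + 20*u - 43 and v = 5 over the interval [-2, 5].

The difference (-2*u**2 + 20*u - 43) - (5) = -2*u**2 + 20*u - 48 changes sign at u = 4 inside [-2, 5], so split the integral there.
∫[-2,4] (-2*u**2 + 20*u - 48) du = -216; the area of that piece is 216.
∫[4,5] (-2*u**2 + 20*u - 48) du = 4/3.
Total area = 216 + 4/3 = 652/3.

652/3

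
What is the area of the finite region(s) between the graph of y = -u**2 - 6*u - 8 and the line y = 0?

4/3

The curve meets the u-axis where -u**2 - 6*u - 8 = 0, i.e. -(u + 2)*(u + 4) = 0, at u = -4, -2.
On [-4, -2] the curve lies above the axis; ∫[-4,-2] (-u**2 - 6*u - 8) du = 4/3, giving area 4/3.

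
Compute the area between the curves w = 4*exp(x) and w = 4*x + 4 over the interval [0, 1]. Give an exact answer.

On [0, 1], (4*exp(x)) - (4*x + 4) = -4*x + 4*exp(x) - 4 is ≥ 0 throughout, so the area is a single integral of |-4*x + 4*exp(x) - 4|.
∫[0,1] (-4*x + 4*exp(x) - 4) dx = -10 + 4*exp(1).

-10 + 4*exp(1)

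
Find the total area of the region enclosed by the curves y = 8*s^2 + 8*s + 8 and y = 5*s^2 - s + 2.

1/2

Set the curves equal: 8*s^2 + 8*s + 8 = 5*s^2 - s + 2, so 3*s^2 + 9*s + 6 = 0, which factors as 3*(s + 1)*(s + 2) = 0. The curves meet at s = -2, -1.
On [-2, -1], y = 5*s^2 - s + 2 is on top; that piece has area ∫[-2,-1] (-(3*s^2 + 9*s + 6)) ds = 1/2.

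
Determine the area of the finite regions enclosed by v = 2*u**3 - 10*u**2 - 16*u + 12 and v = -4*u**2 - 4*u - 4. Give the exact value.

81

Set the curves equal: 2*u**3 - 10*u**2 - 16*u + 12 = -4*u**2 - 4*u - 4, so 2*u**3 - 6*u**2 - 12*u + 16 = 0, which factors as 2*(u - 4)*(u - 1)*(u + 2) = 0. The curves meet at u = -2, 1, 4.
On [-2, 1], v = 2*u**3 - 10*u**2 - 16*u + 12 is on top; that piece has area ∫[-2,1] (2*u**3 - 6*u**2 - 12*u + 16) du = 81/2.
On [1, 4], v = -4*u**2 - 4*u - 4 is on top; that piece has area ∫[1,4] (-(2*u**3 - 6*u**2 - 12*u + 16)) du = 81/2.
Total enclosed area = 81/2 + 81/2 = 81.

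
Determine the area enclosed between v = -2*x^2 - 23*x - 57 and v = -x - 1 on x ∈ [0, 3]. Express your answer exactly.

285

On [0, 3], (-2*x^2 - 23*x - 57) - (-x - 1) = -2*x^2 - 22*x - 56 is ≤ 0 throughout, so the area is a single integral of |-2*x^2 - 22*x - 56|.
∫[0,3] (-2*x^2 - 22*x - 56) dx = -285; the area of that piece is 285.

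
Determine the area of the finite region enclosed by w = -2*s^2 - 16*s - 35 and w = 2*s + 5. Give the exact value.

Set the curves equal: -2*s^2 - 16*s - 35 = 2*s + 5, so -2*s^2 - 18*s - 40 = 0, which factors as -2*(s + 4)*(s + 5) = 0. The curves meet at s = -5, -4.
On [-5, -4], w = -2*s^2 - 16*s - 35 is on top; that piece has area ∫[-5,-4] (-2*s^2 - 18*s - 40) ds = 1/3.

1/3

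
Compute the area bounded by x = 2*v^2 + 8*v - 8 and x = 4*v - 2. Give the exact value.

Both boundary curves give x as a function of v, so integrate with respect to v. Setting them equal: 2*v^2 + 4*v - 6 = 0, i.e. 2*(v - 1)*(v + 3) = 0, so they meet at v = -3, 1.
For v in [-3, 1], x = 2*v^2 + 8*v - 8 is on the left; area = ∫[-3,1] (-(2*v^2 + 4*v - 6)) dv = 64/3.

64/3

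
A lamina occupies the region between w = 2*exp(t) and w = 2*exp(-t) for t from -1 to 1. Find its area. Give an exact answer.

The difference (2*exp(t)) - (2*exp(-t)) = 2*exp(t) - 2*exp(-t) changes sign at t = 0 inside [-1, 1], so split the integral there.
∫[-1,0] (2*exp(t) - 2*exp(-t)) dt = -2*exp(1) - 2*exp(-1) + 4; the area of that piece is -4 + 2*exp(-1) + 2*exp(1).
∫[0,1] (2*exp(t) - 2*exp(-t)) dt = -4 + 2*exp(-1) + 2*exp(1).
Total area = (-4 + 2*exp(-1) + 2*exp(1)) + (-4 + 2*exp(-1) + 2*exp(1)) = -8 + 4*exp(-1) + 4*exp(1).

-8 + 4*exp(-1) + 4*exp(1)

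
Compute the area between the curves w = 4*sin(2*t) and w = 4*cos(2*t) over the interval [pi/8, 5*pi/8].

4*sqrt(2)

On [pi/8, 5*pi/8], (4*sin(2*t)) - (4*cos(2*t)) = 4*sin(2*t) - 4*cos(2*t) is ≥ 0 throughout, so the area is a single integral of |4*sin(2*t) - 4*cos(2*t)|.
∫[pi/8,5*pi/8] (4*sin(2*t) - 4*cos(2*t)) dt = 4*sqrt(2).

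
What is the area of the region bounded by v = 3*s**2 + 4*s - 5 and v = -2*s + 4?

Set the curves equal: 3*s**2 + 4*s - 5 = -2*s + 4, so 3*s**2 + 6*s - 9 = 0, which factors as 3*(s - 1)*(s + 3) = 0. The curves meet at s = -3, 1.
On [-3, 1], v = -2*s + 4 is on top; that piece has area ∫[-3,1] (-(3*s**2 + 6*s - 9)) ds = 32.

32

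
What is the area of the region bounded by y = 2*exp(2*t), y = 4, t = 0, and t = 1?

The difference (2*exp(2*t)) - (4) = 2*exp(2*t) - 4 changes sign at t = log(2)/2 inside [0, 1], so split the integral there.
∫[0,log(2)/2] (2*exp(2*t) - 4) dt = 1 - log(4); the area of that piece is -1 + log(4).
∫[log(2)/2,1] (2*exp(2*t) - 4) dt = -6 + 2*log(2) + exp(2).
Total area = (-1 + log(4)) + (-6 + 2*log(2) + exp(2)) = -7 + 4*log(2) + exp(2).

-7 + 4*log(2) + exp(2)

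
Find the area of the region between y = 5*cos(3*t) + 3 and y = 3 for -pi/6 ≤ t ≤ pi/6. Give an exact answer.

10/3

On [-pi/6, pi/6], (5*cos(3*t) + 3) - (3) = 5*cos(3*t) is ≥ 0 throughout, so the area is a single integral of |5*cos(3*t)|.
∫[-pi/6,pi/6] (5*cos(3*t)) dt = 10/3.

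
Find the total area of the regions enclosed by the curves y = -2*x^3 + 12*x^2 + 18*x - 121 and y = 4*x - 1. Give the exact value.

Set the curves equal: -2*x^3 + 12*x^2 + 18*x - 121 = 4*x - 1, so -2*x^3 + 12*x^2 + 14*x - 120 = 0, which factors as -2*(x - 5)*(x - 4)*(x + 3) = 0. The curves meet at x = -3, 4, 5.
On [-3, 4], y = 4*x - 1 is on top; that piece has area ∫[-3,4] (-(-2*x^3 + 12*x^2 + 14*x - 120)) dx = 1029/2.
On [4, 5], y = -2*x^3 + 12*x^2 + 18*x - 121 is on top; that piece has area ∫[4,5] (-2*x^3 + 12*x^2 + 14*x - 120) dx = 5/2.
Total enclosed area = 1029/2 + 5/2 = 517.

517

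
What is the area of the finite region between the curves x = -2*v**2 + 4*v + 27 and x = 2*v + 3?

343/3

Both boundary curves give x as a function of v, so integrate with respect to v. Setting them equal: -2*v**2 + 2*v + 24 = 0, i.e. -2*(v - 4)*(v + 3) = 0, so they meet at v = -3, 4.
For v in [-3, 4], x = -2*v**2 + 4*v + 27 is on the right; area = ∫[-3,4] (-2*v**2 + 2*v + 24) dv = 343/3.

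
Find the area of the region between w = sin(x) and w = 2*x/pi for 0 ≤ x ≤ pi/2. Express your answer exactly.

On [0, pi/2], (sin(x)) - (2*x/pi) = -2*x/pi + sin(x) is ≥ 0 throughout, so the area is a single integral of |-2*x/pi + sin(x)|.
∫[0,pi/2] (-2*x/pi + sin(x)) dx = 1 - pi/4.

1 - pi/4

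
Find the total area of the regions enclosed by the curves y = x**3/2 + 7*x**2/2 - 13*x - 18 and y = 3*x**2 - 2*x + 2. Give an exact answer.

Set the curves equal: x**3/2 + 7*x**2/2 - 13*x - 18 = 3*x**2 - 2*x + 2, so x**3/2 + x**2/2 - 11*x - 20 = 0, which factors as (x - 5)*(x + 2)*(x + 4)/2 = 0. The curves meet at x = -4, -2, 5.
On [-4, -2], y = x**3/2 + 7*x**2/2 - 13*x - 18 is on top; that piece has area ∫[-4,-2] (x**3/2 + x**2/2 - 11*x - 20) dx = 16/3.
On [-2, 5], y = 3*x**2 - 2*x + 2 is on top; that piece has area ∫[-2,5] (-(x**3/2 + x**2/2 - 11*x - 20)) dx = 3773/24.
Total enclosed area = 16/3 + 3773/24 = 3901/24.

3901/24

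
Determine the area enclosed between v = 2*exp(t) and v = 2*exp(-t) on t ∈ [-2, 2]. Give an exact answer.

-8 + 4*exp(-2) + 4*exp(2)

The difference (2*exp(t)) - (2*exp(-t)) = 2*exp(t) - 2*exp(-t) changes sign at t = 0 inside [-2, 2], so split the integral there.
∫[-2,0] (2*exp(t) - 2*exp(-t)) dt = -2*exp(2) - 2*exp(-2) + 4; the area of that piece is -4 + 2*exp(-2) + 2*exp(2).
∫[0,2] (2*exp(t) - 2*exp(-t)) dt = -4 + 2*exp(-2) + 2*exp(2).
Total area = (-4 + 2*exp(-2) + 2*exp(2)) + (-4 + 2*exp(-2) + 2*exp(2)) = -8 + 4*exp(-2) + 4*exp(2).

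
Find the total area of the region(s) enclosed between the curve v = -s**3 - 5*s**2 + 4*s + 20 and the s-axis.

937/12

The curve meets the s-axis where -s**3 - 5*s**2 + 4*s + 20 = 0, i.e. -(s - 2)*(s + 2)*(s + 5) = 0, at s = -5, -2, 2.
On [-5, -2] the curve lies below the axis; ∫[-5,-2] (-s**3 - 5*s**2 + 4*s + 20) ds = -99/4, giving area 99/4.
On [-2, 2] the curve lies above the axis; ∫[-2,2] (-s**3 - 5*s**2 + 4*s + 20) ds = 160/3, giving area 160/3.
Total area = 99/4 + 160/3 = 937/12.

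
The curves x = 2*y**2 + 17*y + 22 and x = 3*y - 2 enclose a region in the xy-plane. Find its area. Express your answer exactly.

Both boundary curves give x as a function of y, so integrate with respect to y. Setting them equal: 2*y**2 + 14*y + 24 = 0, i.e. 2*(y + 3)*(y + 4) = 0, so they meet at y = -4, -3.
For y in [-4, -3], x = 2*y**2 + 17*y + 22 is on the left; area = ∫[-4,-3] (-(2*y**2 + 14*y + 24)) dy = 1/3.

1/3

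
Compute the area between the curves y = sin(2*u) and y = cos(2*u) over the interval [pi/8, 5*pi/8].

sqrt(2)

On [pi/8, 5*pi/8], (sin(2*u)) - (cos(2*u)) = sin(2*u) - cos(2*u) is ≥ 0 throughout, so the area is a single integral of |sin(2*u) - cos(2*u)|.
∫[pi/8,5*pi/8] (sin(2*u) - cos(2*u)) du = sqrt(2).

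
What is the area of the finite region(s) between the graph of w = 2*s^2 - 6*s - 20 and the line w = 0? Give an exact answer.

343/3

The curve meets the s-axis where 2*s^2 - 6*s - 20 = 0, i.e. 2*(s - 5)*(s + 2) = 0, at s = -2, 5.
On [-2, 5] the curve lies below the axis; ∫[-2,5] (2*s^2 - 6*s - 20) ds = -343/3, giving area 343/3.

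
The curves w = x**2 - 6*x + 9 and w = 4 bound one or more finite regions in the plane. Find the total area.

Set the curves equal: x**2 - 6*x + 9 = 4, so x**2 - 6*x + 5 = 0, which factors as (x - 5)*(x - 1) = 0. The curves meet at x = 1, 5.
On [1, 5], w = 4 is on top; that piece has area ∫[1,5] (-(x**2 - 6*x + 5)) dx = 32/3.

32/3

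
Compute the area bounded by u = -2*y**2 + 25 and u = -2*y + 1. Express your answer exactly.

343/3

Both boundary curves give u as a function of y, so integrate with respect to y. Setting them equal: -2*y**2 + 2*y + 24 = 0, i.e. -2*(y - 4)*(y + 3) = 0, so they meet at y = -3, 4.
For y in [-3, 4], u = -2*y**2 + 25 is on the right; area = ∫[-3,4] (-2*y**2 + 2*y + 24) dy = 343/3.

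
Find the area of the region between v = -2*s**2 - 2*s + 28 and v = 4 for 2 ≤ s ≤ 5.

119/3

The difference (-2*s**2 - 2*s + 28) - (4) = -2*s**2 - 2*s + 24 changes sign at s = 3 inside [2, 5], so split the integral there.
∫[2,3] (-2*s**2 - 2*s + 24) ds = 19/3.
∫[3,5] (-2*s**2 - 2*s + 24) ds = -100/3; the area of that piece is 100/3.
Total area = 19/3 + 100/3 = 119/3.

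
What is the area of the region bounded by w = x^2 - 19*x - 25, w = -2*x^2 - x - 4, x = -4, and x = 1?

The difference (x^2 - 19*x - 25) - (-2*x^2 - x - 4) = 3*x^2 - 18*x - 21 changes sign at x = -1 inside [-4, 1], so split the integral there.
∫[-4,-1] (3*x^2 - 18*x - 21) dx = 135.
∫[-1,1] (3*x^2 - 18*x - 21) dx = -40; the area of that piece is 40.
Total area = 135 + 40 = 175.

175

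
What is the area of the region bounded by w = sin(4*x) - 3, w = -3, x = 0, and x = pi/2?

1

The difference (sin(4*x) - 3) - (-3) = sin(4*x) changes sign at x = pi/4 inside [0, pi/2], so split the integral there.
∫[0,pi/4] (sin(4*x)) dx = 1/2.
∫[pi/4,pi/2] (sin(4*x)) dx = -1/2; the area of that piece is 1/2.
Total area = 1/2 + 1/2 = 1.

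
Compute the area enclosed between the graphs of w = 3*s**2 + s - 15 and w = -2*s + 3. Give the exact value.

Set the curves equal: 3*s**2 + s - 15 = -2*s + 3, so 3*s**2 + 3*s - 18 = 0, which factors as 3*(s - 2)*(s + 3) = 0. The curves meet at s = -3, 2.
On [-3, 2], w = -2*s + 3 is on top; that piece has area ∫[-3,2] (-(3*s**2 + 3*s - 18)) ds = 125/2.

125/2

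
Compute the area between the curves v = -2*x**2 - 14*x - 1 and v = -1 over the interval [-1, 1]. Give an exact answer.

14

The difference (-2*x**2 - 14*x - 1) - (-1) = -2*x**2 - 14*x changes sign at x = 0 inside [-1, 1], so split the integral there.
∫[-1,0] (-2*x**2 - 14*x) dx = 19/3.
∫[0,1] (-2*x**2 - 14*x) dx = -23/3; the area of that piece is 23/3.
Total area = 19/3 + 23/3 = 14.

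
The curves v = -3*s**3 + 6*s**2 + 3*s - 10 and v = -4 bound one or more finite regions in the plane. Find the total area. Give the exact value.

Set the curves equal: -3*s**3 + 6*s**2 + 3*s - 10 = -4, so -3*s**3 + 6*s**2 + 3*s - 6 = 0, which factors as -3*(s - 2)*(s - 1)*(s + 1) = 0. The curves meet at s = -1, 1, 2.
On [-1, 1], v = -4 is on top; that piece has area ∫[-1,1] (-(-3*s**3 + 6*s**2 + 3*s - 6)) ds = 8.
On [1, 2], v = -3*s**3 + 6*s**2 + 3*s - 10 is on top; that piece has area ∫[1,2] (-3*s**3 + 6*s**2 + 3*s - 6) ds = 5/4.
Total enclosed area = 8 + 5/4 = 37/4.

37/4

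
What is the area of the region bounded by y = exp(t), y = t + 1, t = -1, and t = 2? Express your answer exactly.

-9/2 - exp(-1) + exp(2)

On [-1, 2], (exp(t)) - (t + 1) = -t + exp(t) - 1 is ≥ 0 throughout, so the area is a single integral of |-t + exp(t) - 1|.
∫[-1,2] (-t + exp(t) - 1) dt = -9/2 - exp(-1) + exp(2).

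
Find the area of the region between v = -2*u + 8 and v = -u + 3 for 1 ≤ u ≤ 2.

On [1, 2], (-2*u + 8) - (-u + 3) = -u + 5 is ≥ 0 throughout, so the area is a single integral of |-u + 5|.
∫[1,2] (-u + 5) du = 7/2.

7/2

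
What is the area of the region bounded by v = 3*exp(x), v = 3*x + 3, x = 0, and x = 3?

-51/2 + 3*exp(3)

On [0, 3], (3*exp(x)) - (3*x + 3) = -3*x + 3*exp(x) - 3 is ≥ 0 throughout, so the area is a single integral of |-3*x + 3*exp(x) - 3|.
∫[0,3] (-3*x + 3*exp(x) - 3) dx = -51/2 + 3*exp(3).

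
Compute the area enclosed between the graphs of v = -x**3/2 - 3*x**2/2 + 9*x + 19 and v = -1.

Set the curves equal: -x**3/2 - 3*x**2/2 + 9*x + 19 = -1, so -x**3/2 - 3*x**2/2 + 9*x + 20 = 0, which factors as -(x - 4)*(x + 2)*(x + 5)/2 = 0. The curves meet at x = -5, -2, 4.
On [-5, -2], v = -1 is on top; that piece has area ∫[-5,-2] (-(-x**3/2 - 3*x**2/2 + 9*x + 20)) dx = 135/8.
On [-2, 4], v = -x**3/2 - 3*x**2/2 + 9*x + 19 is on top; that piece has area ∫[-2,4] (-x**3/2 - 3*x**2/2 + 9*x + 20) dx = 108.
Total enclosed area = 135/8 + 108 = 999/8.

999/8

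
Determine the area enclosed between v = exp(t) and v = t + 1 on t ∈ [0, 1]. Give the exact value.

-5/2 + exp(1)

On [0, 1], (exp(t)) - (t + 1) = -t + exp(t) - 1 is ≥ 0 throughout, so the area is a single integral of |-t + exp(t) - 1|.
∫[0,1] (-t + exp(t) - 1) dt = -5/2 + exp(1).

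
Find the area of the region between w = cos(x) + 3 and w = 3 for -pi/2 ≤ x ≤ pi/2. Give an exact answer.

On [-pi/2, pi/2], (cos(x) + 3) - (3) = cos(x) is ≥ 0 throughout, so the area is a single integral of |cos(x)|.
∫[-pi/2,pi/2] (cos(x)) dx = 2.

2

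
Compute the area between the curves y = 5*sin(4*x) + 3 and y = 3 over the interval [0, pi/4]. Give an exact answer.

5/2

On [0, pi/4], (5*sin(4*x) + 3) - (3) = 5*sin(4*x) is ≥ 0 throughout, so the area is a single integral of |5*sin(4*x)|.
∫[0,pi/4] (5*sin(4*x)) dx = 5/2.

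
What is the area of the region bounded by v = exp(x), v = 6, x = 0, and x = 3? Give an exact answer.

The difference (exp(x)) - (6) = exp(x) - 6 changes sign at x = log(6) inside [0, 3], so split the integral there.
∫[0,log(6)] (exp(x) - 6) dx = 5 - log(46656); the area of that piece is -5 + log(46656).
∫[log(6),3] (exp(x) - 6) dx = -24 + 6*log(6) + exp(3).
Total area = (-5 + log(46656)) + (-24 + 6*log(6) + exp(3)) = -29 + exp(3) + 12*log(6).

-29 + exp(3) + 12*log(6)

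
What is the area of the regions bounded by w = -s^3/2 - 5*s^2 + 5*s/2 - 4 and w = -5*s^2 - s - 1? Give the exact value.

131/8

Set the curves equal: -s^3/2 - 5*s^2 + 5*s/2 - 4 = -5*s^2 - s - 1, so -s^3/2 + 7*s/2 - 3 = 0, which factors as -(s - 2)*(s - 1)*(s + 3)/2 = 0. The curves meet at s = -3, 1, 2.
On [-3, 1], w = -5*s^2 - s - 1 is on top; that piece has area ∫[-3,1] (-(-s^3/2 + 7*s/2 - 3)) ds = 16.
On [1, 2], w = -s^3/2 - 5*s^2 + 5*s/2 - 4 is on top; that piece has area ∫[1,2] (-s^3/2 + 7*s/2 - 3) ds = 3/8.
Total enclosed area = 16 + 3/8 = 131/8.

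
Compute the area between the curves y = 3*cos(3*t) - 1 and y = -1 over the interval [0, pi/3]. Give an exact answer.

2

The difference (3*cos(3*t) - 1) - (-1) = 3*cos(3*t) changes sign at t = pi/6 inside [0, pi/3], so split the integral there.
∫[0,pi/6] (3*cos(3*t)) dt = 1.
∫[pi/6,pi/3] (3*cos(3*t)) dt = -1; the area of that piece is 1.
Total area = 1 + 1 = 2.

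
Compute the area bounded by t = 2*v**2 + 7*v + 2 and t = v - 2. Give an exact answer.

Both boundary curves give t as a function of v, so integrate with respect to v. Setting them equal: 2*v**2 + 6*v + 4 = 0, i.e. 2*(v + 1)*(v + 2) = 0, so they meet at v = -2, -1.
For v in [-2, -1], t = 2*v**2 + 7*v + 2 is on the left; area = ∫[-2,-1] (-(2*v**2 + 6*v + 4)) dv = 1/3.

1/3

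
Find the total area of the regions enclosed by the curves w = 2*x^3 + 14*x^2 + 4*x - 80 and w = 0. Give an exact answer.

1741/6

Set the curves equal: 2*x^3 + 14*x^2 + 4*x - 80 = 0, so 2*x^3 + 14*x^2 + 4*x - 80 = 0, which factors as 2*(x - 2)*(x + 4)*(x + 5) = 0. The curves meet at x = -5, -4, 2.
On [-5, -4], w = 2*x^3 + 14*x^2 + 4*x - 80 is on top; that piece has area ∫[-5,-4] (2*x^3 + 14*x^2 + 4*x - 80) dx = 13/6.
On [-4, 2], w = 0 is on top; that piece has area ∫[-4,2] (-(2*x^3 + 14*x^2 + 4*x - 80)) dx = 288.
Total enclosed area = 13/6 + 288 = 1741/6.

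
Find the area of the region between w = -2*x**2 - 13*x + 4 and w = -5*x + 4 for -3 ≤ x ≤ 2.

The difference (-2*x**2 - 13*x + 4) - (-5*x + 4) = -2*x**2 - 8*x changes sign at x = 0 inside [-3, 2], so split the integral there.
∫[-3,0] (-2*x**2 - 8*x) dx = 18.
∫[0,2] (-2*x**2 - 8*x) dx = -64/3; the area of that piece is 64/3.
Total area = 18 + 64/3 = 118/3.

118/3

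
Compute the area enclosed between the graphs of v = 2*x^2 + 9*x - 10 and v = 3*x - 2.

125/3

Set the curves equal: 2*x^2 + 9*x - 10 = 3*x - 2, so 2*x^2 + 6*x - 8 = 0, which factors as 2*(x - 1)*(x + 4) = 0. The curves meet at x = -4, 1.
On [-4, 1], v = 3*x - 2 is on top; that piece has area ∫[-4,1] (-(2*x^2 + 6*x - 8)) dx = 125/3.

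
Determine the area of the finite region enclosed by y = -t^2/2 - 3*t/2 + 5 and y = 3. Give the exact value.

125/12

Set the curves equal: -t^2/2 - 3*t/2 + 5 = 3, so -t^2/2 - 3*t/2 + 2 = 0, which factors as -(t - 1)*(t + 4)/2 = 0. The curves meet at t = -4, 1.
On [-4, 1], y = -t^2/2 - 3*t/2 + 5 is on top; that piece has area ∫[-4,1] (-t^2/2 - 3*t/2 + 2) dt = 125/12.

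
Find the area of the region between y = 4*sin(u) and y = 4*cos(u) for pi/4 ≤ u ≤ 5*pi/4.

On [pi/4, 5*pi/4], (4*sin(u)) - (4*cos(u)) = 4*sin(u) - 4*cos(u) is ≥ 0 throughout, so the area is a single integral of |4*sin(u) - 4*cos(u)|.
∫[pi/4,5*pi/4] (4*sin(u) - 4*cos(u)) du = 8*sqrt(2).

8*sqrt(2)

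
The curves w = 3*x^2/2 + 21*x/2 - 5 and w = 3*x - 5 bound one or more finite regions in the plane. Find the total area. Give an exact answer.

Set the curves equal: 3*x^2/2 + 21*x/2 - 5 = 3*x - 5, so 3*x^2/2 + 15*x/2 = 0, which factors as 3*x*(x + 5)/2 = 0. The curves meet at x = -5, 0.
On [-5, 0], w = 3*x - 5 is on top; that piece has area ∫[-5,0] (-(3*x^2/2 + 15*x/2)) dx = 125/4.

125/4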